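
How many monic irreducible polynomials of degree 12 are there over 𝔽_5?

20343700

The number of monic irreducibles of degree 12 over GF(5) is (1/12)·Σ_{d∣12} μ(12/d) 5^d.
Divisors of 12: 1, 2, 3, 4, 6, 12; μ(12/d) for each: 0, 1, 0, -1, -1, 1.
Σ = 5^2 − 5^4 − 5^6 + 5^12 = 244124400.
N = 244124400/12 = 20343700.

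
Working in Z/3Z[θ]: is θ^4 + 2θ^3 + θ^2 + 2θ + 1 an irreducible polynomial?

Yes

Write P(θ) = θ^4 + 2θ^3 + θ^2 + 2θ + 1.
Check for roots in Z/3Z: P(0) = 1; P(1) = 1; P(2) = 2.
No roots, so no linear factors.
Monic irreducibles of degree 2 over GF(3): θ^2 + 1, θ^2 + θ + 2, θ^2 + 2θ + 2.
None of them divide P (all give nonzero remainder).
No irreducible factor of degree ≤ 2 exists, so P is irreducible over GF(3).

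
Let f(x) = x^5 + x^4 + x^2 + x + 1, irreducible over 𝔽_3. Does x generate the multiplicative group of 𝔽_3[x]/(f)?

Yes

|GF(3^5)^×| = 3^5 − 1 = 242. Prime factorization: 242 = 2·11^2.
f is primitive ⇔ x has order 242 in GF(3)[x]/(f), i.e. x^(242/q) ≠ 1 for each prime q | 242.
x^(121) mod f = 2.
x^(22) mod f = x^4 + x^3 + 2x^2 + 2x + 1.
None equal 1, so x has full order 242; f is primitive.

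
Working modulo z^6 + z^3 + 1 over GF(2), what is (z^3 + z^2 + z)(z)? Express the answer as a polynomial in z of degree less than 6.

Multiply in GF(2)[z]: (z^3 + z^2 + z)·(z) = z^4 + z^3 + z^2.
Reduced: z^4 + z^3 + z^2.

z^4 + z^3 + z^2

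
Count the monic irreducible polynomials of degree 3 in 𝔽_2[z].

Gauss's count: N_{2}(3) = (1/3) Σ_{d|3} μ(3/d)·2^d.
Divisors of 3: 1, 3; μ(3/d) for each: -1, 1.
Σ = − 2^1 + 2^3 = 6.
N = 6/3 = 2.

2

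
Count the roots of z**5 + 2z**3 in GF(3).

3

Write f(z) = z**5 + 2z**3.
Evaluate at each of the 3 elements of GF(3):
f(0) = 0 → root; f(1) = 0 → root; f(2) = 0 → root.
Roots: {0, 1, 2}.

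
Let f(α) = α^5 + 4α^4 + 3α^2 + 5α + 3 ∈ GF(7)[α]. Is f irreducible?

Yes

Check for roots in GF(7): f(0) = 3; f(1) = 2; f(2) = 2; f(3) = 3; f(4) = 5; f(5) = 2; f(6) = 4.
No roots, so no linear factors.
Degree-2 irreducible divisors: test the 21 monic irreducibles of degree 2 over GF(7).
None of them divide f (all give nonzero remainder).
No irreducible factor of degree ≤ 2 exists, so f is irreducible over GF(7).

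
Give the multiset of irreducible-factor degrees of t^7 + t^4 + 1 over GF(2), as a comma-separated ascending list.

7

Write f(t) = t^7 + t^4 + 1.
Roots in GF(2): f(0) = 1; f(1) = 1.
Complete factorization: f(t) = (t^7 + t^4 + 1).
Factor degrees with multiplicity: 7 = 7.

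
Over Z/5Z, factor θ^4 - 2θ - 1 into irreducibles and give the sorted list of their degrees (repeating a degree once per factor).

4

Write f(θ) = θ^4 - 2θ - 1.
Roots in Z/5Z: f(0) = 4; f(1) = 3; f(2) = 1; f(3) = 4; f(4) = 2.
Complete factorization: f(θ) = (θ^4 - 2θ - 1).
Factor degrees with multiplicity: 4 = 4.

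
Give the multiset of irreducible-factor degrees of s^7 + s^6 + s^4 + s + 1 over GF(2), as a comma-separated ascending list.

Write h(s) = s^7 + s^6 + s^4 + s + 1.
Roots in GF(2): h(0) = 1; h(1) = 1.
Complete factorization: h(s) = (s^7 + s^6 + s^4 + s + 1).
Factor degrees with multiplicity: 7 = 7.

7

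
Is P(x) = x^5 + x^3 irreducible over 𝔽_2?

Check for roots in 𝔽_2: P(0) = 0 → root; P(1) = 0 → root.
P(0) = 0, so (x) divides P(x); P is reducible.

No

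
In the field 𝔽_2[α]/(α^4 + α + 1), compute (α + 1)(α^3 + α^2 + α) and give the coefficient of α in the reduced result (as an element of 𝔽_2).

Multiply in 𝔽_2[α]: (α + 1)·(α^3 + α^2 + α) = α^4 + α.
Reduce using α^4 ≡ α + 1 (mod α^4 + α + 1).
Reduced: 1.

0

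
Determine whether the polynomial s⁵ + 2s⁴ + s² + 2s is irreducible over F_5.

No

Write f(s) = s⁵ + 2s⁴ + s² + 2s.
Check for roots in F_5: f(0) = 0 → root; f(1) = 1; f(2) = 2; f(3) = 0 → root; f(4) = 0 → root.
f(0) = 0, so (s) divides f(s); f is reducible.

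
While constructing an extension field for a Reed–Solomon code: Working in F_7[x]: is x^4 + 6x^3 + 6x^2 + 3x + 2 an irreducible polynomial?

No

Write f(x) = x^4 + 6x^3 + 6x^2 + 3x + 2.
Check for roots in F_7: f(0) = 2; f(1) = 4; f(2) = 5; f(3) = 0 → root; f(4) = 1; f(5) = 2; f(6) = 0 → root.
f(3) = 0, so (x − 3) divides f(x); f is reducible.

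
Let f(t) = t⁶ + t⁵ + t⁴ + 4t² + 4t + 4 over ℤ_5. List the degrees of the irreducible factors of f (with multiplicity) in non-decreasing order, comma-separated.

Roots in ℤ_5: f(0) = 4; f(1) = 0 → root; f(2) = 0 → root; f(3) = 0 → root; f(4) = 0 → root.
Linear factors from roots: (t + 4), (t + 3), (t + 2), (t + 1).
Complete factorization: f(t) = (t + 1)·(t + 2)·(t + 3)·(t + 4)·(t² + t + 1).
Factor degrees with multiplicity: 1 + 1 + 1 + 1 + 2 = 6.

1, 1, 1, 1, 2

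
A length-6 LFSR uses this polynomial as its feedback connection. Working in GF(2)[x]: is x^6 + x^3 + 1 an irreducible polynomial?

Write g(x) = x^6 + x^3 + 1.
Check for roots in GF(2): g(0) = 1; g(1) = 1.
No roots, so no linear factors.
Monic irreducibles of degree 2 over GF(2): x^2 + x + 1.
None of them divide g (all give nonzero remainder).
Monic irreducibles of degree 3 over GF(2): x^3 + x + 1, x^3 + x^2 + 1.
None of them divide g (all give nonzero remainder).
No irreducible factor of degree ≤ 3 exists, so g is irreducible over GF(2).

Yes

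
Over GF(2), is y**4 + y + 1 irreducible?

Yes

Write f(y) = y**4 + y + 1.
Check for roots in GF(2): f(0) = 1; f(1) = 1.
No roots, so no linear factors.
Monic irreducibles of degree 2 over GF(2): y**2 + y + 1.
None of them divide f (all give nonzero remainder).
No irreducible factor of degree ≤ 2 exists, so f is irreducible over GF(2).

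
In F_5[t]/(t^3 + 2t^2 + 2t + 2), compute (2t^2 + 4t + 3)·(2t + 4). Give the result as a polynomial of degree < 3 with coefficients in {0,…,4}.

3t^2 + 4t + 4

Multiply in F_5[t]: (2t^2 + 4t + 3)·(2t + 4) = 4t^3 + t^2 + 2t + 2.
Reduce using t^3 ≡ 3t^2 + 3t + 3 (mod t^3 + 2t^2 + 2t + 2).
Reduced: 3t^2 + 4t + 4.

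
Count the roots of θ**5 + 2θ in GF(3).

Write h(θ) = θ**5 + 2θ.
Evaluate at each of the 3 elements of GF(3):
h(0) = 0 → root; h(1) = 0 → root; h(2) = 0 → root.
Roots: {0, 1, 2}.

3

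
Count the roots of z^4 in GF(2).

1

Write g(z) = z^4.
Evaluate at each of the 2 elements of GF(2):
g(0) = 0 → root; g(1) = 1.
Roots: {0}.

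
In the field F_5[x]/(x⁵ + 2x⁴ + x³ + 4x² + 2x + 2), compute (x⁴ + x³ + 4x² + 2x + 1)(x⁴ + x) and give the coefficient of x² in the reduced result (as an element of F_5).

4

Multiply in F_5[x]: (x⁴ + x³ + 4x² + 2x + 1)·(x⁴ + x) = x⁸ + x⁷ + 4x⁶ + 3x⁵ + 2x⁴ + 4x³ + 2x² + x.
Reduce using x⁵ ≡ 3x⁴ + 4x³ + x² + 3x + 3 (mod x⁵ + 2x⁴ + x³ + 4x² + 2x + 2).
Reduced: 4x⁴ + 4x³ + 4x² + x.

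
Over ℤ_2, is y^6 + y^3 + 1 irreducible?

Yes

Write g(y) = y^6 + y^3 + 1.
Check for roots in ℤ_2: g(0) = 1; g(1) = 1.
No roots, so no linear factors.
Monic irreducibles of degree 2 over GF(2): y^2 + y + 1.
None of them divide g (all give nonzero remainder).
Monic irreducibles of degree 3 over GF(2): y^3 + y + 1, y^3 + y^2 + 1.
None of them divide g (all give nonzero remainder).
No irreducible factor of degree ≤ 3 exists, so g is irreducible over GF(2).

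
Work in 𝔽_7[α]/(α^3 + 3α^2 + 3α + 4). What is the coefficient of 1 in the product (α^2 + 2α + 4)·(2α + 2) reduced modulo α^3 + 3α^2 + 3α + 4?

Multiply in 𝔽_7[α]: (α^2 + 2α + 4)·(2α + 2) = 2α^3 + 6α^2 + 5α + 1.
Reduce using α^3 ≡ 4α^2 + 4α + 3 (mod α^3 + 3α^2 + 3α + 4).
Reduced: 6α.

0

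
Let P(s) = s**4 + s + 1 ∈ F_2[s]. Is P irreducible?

Check for roots in F_2: P(0) = 1; P(1) = 1.
No roots, so no linear factors.
Monic irreducibles of degree 2 over GF(2): s**2 + s + 1.
None of them divide P (all give nonzero remainder).
No irreducible factor of degree ≤ 2 exists, so P is irreducible over GF(2).

Yes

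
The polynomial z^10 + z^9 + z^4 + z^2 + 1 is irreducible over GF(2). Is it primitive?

Yes

Write f(z) = z^10 + z^9 + z^4 + z^2 + 1.
|GF(2^10)^×| = 2^10 − 1 = 1023. Prime factorization: 1023 = 3·11·31.
f is primitive ⇔ z has order 1023 in GF(2)[z]/(f), i.e. z^(1023/q) ≠ 1 for each prime q | 1023.
z^(341) mod f = z^8 + z^6 + z^4 + z^3 + z^2 + 1.
z^(93) mod f = z^7 + z^6 + z^5 + z^4 + z^3 + z.
z^(33) mod f = z^8 + z^7 + z^3 + z^2 + z + 1.
None equal 1, so z has full order 1023; f is primitive.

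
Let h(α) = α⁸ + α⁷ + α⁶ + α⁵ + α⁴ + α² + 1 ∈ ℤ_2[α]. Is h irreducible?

Check for roots in ℤ_2: h(0) = 1; h(1) = 1.
No roots, so no linear factors.
Monic irreducibles of degree 2 over GF(2): α² + α + 1.
None of them divide h (all give nonzero remainder).
Monic irreducibles of degree 3 over GF(2): α³ + α + 1, α³ + α² + 1.
None of them divide h (all give nonzero remainder).
Monic irreducibles of degree 4 over GF(2): α⁴ + α + 1, α⁴ + α³ + 1, α⁴ + α³ + α² + α + 1.
None of them divide h (all give nonzero remainder).
No irreducible factor of degree ≤ 4 exists, so h is irreducible over GF(2).

Yes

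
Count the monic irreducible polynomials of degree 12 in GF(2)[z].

x^(2^12) − x is the product of all monic irreducibles of degree dividing 12; Möbius inversion gives N = (1/12) Σ μ(12/d)·2^d.
Divisors of 12: 1, 2, 3, 4, 6, 12; μ(12/d) for each: 0, 1, 0, -1, -1, 1.
Σ = 2^2 − 2^4 − 2^6 + 2^12 = 4020.
N = 4020/12 = 335.

335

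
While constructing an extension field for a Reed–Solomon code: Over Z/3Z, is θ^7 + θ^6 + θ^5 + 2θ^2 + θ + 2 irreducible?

Write P(θ) = θ^7 + θ^6 + θ^5 + 2θ^2 + θ + 2.
Check for roots in Z/3Z: P(0) = 2; P(1) = 2; P(2) = 2.
No roots, so no linear factors.
Monic irreducibles of degree 2 over GF(3): θ^2 + 1, θ^2 + θ + 2, θ^2 + 2θ + 2.
None of them divide P (all give nonzero remainder).
Degree-3 irreducible divisors: test the 8 monic irreducibles of degree 3 over GF(3).
None of them divide P (all give nonzero remainder).
No irreducible factor of degree ≤ 3 exists, so P is irreducible over GF(3).

Yes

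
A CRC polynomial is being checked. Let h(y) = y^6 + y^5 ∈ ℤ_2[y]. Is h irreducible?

Check for roots in ℤ_2: h(0) = 0 → root; h(1) = 0 → root.
h(0) = 0, so (y) divides h(y); h is reducible.

No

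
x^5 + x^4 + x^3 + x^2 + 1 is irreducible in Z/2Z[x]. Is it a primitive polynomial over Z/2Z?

Yes

Write f(x) = x^5 + x^4 + x^3 + x^2 + 1.
|GF(2^5)^×| = 2^5 − 1 = 31. Prime factorization: 31 = 31.
f is primitive ⇔ x has order 31 in GF(2)[x]/(f), i.e. x^(31/q) ≠ 1 for each prime q | 31.
x^(1) mod f = x.
None equal 1, so x has full order 31; f is primitive.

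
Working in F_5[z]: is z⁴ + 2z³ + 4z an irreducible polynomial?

No

Write h(z) = z⁴ + 2z³ + 4z.
Check for roots in F_5: h(0) = 0 → root; h(1) = 2; h(2) = 0 → root; h(3) = 2; h(4) = 0 → root.
h(0) = 0, so (z) divides h(z); h is reducible.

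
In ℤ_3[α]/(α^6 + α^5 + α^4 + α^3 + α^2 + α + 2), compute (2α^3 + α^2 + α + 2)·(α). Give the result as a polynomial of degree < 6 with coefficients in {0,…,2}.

2α^4 + α^3 + α^2 + 2α

Multiply in ℤ_3[α]: (2α^3 + α^2 + α + 2)·(α) = 2α^4 + α^3 + α^2 + 2α.
Reduced: 2α^4 + α^3 + α^2 + 2α.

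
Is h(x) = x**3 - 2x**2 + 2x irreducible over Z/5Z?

Check for roots in Z/5Z: h(0) = 0 → root; h(1) = 1; h(2) = 4; h(3) = 0 → root; h(4) = 0 → root.
h(0) = 0, so (x) divides h(x); h is reducible.

No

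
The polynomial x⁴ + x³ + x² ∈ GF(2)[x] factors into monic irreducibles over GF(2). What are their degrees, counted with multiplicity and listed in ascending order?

Write h(x) = x⁴ + x³ + x².
Roots in GF(2): h(0) = 0 → root; h(1) = 1.
Linear factors from roots: (x).
Complete factorization: h(x) = (x)^2·(x² + x + 1).
Factor degrees with multiplicity: 1 + 1 + 2 = 4.

1, 1, 2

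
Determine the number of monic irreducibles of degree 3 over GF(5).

40

x^(5^3) − x is the product of all monic irreducibles of degree dividing 3; Möbius inversion gives N = (1/3) Σ μ(3/d)·5^d.
Divisors of 3: 1, 3; μ(3/d) for each: -1, 1.
Σ = − 5^1 + 5^3 = 120.
N = 120/3 = 40.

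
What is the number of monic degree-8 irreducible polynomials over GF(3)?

810

By the necklace-counting formula, N_3(8) = (1/8) Σ_{d|8} μ(8/d)·3^d.
Divisors of 8: 1, 2, 4, 8; μ(8/d) for each: 0, 0, -1, 1.
Σ = − 3^4 + 3^8 = 6480.
N = 6480/8 = 810.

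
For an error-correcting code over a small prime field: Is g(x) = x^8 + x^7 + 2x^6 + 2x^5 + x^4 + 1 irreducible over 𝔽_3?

Yes

Check for roots in 𝔽_3: g(0) = 1; g(1) = 2; g(2) = 2.
No roots, so no linear factors.
Monic irreducibles of degree 2 over GF(3): x^2 + 1, x^2 + x + 2, x^2 + 2x + 2.
None of them divide g (all give nonzero remainder).
Degree-3 irreducible divisors: test the 8 monic irreducibles of degree 3 over GF(3).
None of them divide g (all give nonzero remainder).
Degree-4 irreducible divisors: test the 18 monic irreducibles of degree 4 over GF(3).
None of them divide g (all give nonzero remainder).
No irreducible factor of degree ≤ 4 exists, so g is irreducible over GF(3).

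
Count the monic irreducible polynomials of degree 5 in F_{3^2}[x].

Gauss's count: N_{9}(5) = (1/5) Σ_{d|5} μ(5/d)·9^d.
Divisors of 5: 1, 5; μ(5/d) for each: -1, 1.
Σ = − 9^1 + 9^5 = 59040.
N = 59040/5 = 11808.

11808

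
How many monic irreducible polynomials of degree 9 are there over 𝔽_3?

2184

Gauss's count: N_{3}(9) = (1/9) Σ_{d|9} μ(9/d)·3^d.
Divisors of 9: 1, 3, 9; μ(9/d) for each: 0, -1, 1.
Σ = − 3^3 + 3^9 = 19656.
N = 19656/9 = 2184.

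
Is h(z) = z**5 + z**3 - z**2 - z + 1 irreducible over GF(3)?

Check for roots in GF(3): h(0) = 1; h(1) = 1; h(2) = 2.
No roots, so no linear factors.
Monic irreducibles of degree 2 over GF(3): z**2 + 1, z**2 + z - 1, z**2 - z - 1.
None of them divide h (all give nonzero remainder).
No irreducible factor of degree ≤ 2 exists, so h is irreducible over GF(3).

Yes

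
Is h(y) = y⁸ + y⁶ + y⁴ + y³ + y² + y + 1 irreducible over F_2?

Yes

Check for roots in F_2: h(0) = 1; h(1) = 1.
No roots, so no linear factors.
Monic irreducibles of degree 2 over GF(2): y² + y + 1.
None of them divide h (all give nonzero remainder).
Monic irreducibles of degree 3 over GF(2): y³ + y + 1, y³ + y² + 1.
None of them divide h (all give nonzero remainder).
Monic irreducibles of degree 4 over GF(2): y⁴ + y + 1, y⁴ + y³ + 1, y⁴ + y³ + y² + y + 1.
None of them divide h (all give nonzero remainder).
No irreducible factor of degree ≤ 4 exists, so h is irreducible over GF(2).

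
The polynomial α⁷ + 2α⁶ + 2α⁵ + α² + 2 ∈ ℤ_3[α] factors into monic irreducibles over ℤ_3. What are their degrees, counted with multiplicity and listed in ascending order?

7

Write f(α) = α⁷ + 2α⁶ + 2α⁵ + α² + 2.
Roots in ℤ_3: f(0) = 2; f(1) = 2; f(2) = 2.
Complete factorization: f(α) = (α⁷ + 2α⁶ + 2α⁵ + α² + 2).
Factor degrees with multiplicity: 7 = 7.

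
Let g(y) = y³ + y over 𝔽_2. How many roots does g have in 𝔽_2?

Evaluate at each of the 2 elements of 𝔽_2:
g(0) = 0 → root; g(1) = 0 → root.
Roots: {0, 1}.

2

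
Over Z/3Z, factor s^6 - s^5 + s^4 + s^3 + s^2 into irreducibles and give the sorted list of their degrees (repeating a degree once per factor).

1, 1, 1, 1, 2

Write f(s) = s^6 - s^5 + s^4 + s^3 + s^2.
Roots in Z/3Z: f(0) = 0 → root; f(1) = 0 → root; f(2) = 0 → root.
Linear factors from roots: (s), (s - 1), (s + 1).
Complete factorization: f(s) = (s + 1)·(s - 1)·(s)^2·(s^2 - s - 1).
Factor degrees with multiplicity: 1 + 1 + 1 + 1 + 2 = 6.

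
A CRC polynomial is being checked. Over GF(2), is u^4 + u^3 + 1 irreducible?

Write m(u) = u^4 + u^3 + 1.
Check for roots in GF(2): m(0) = 1; m(1) = 1.
No roots, so no linear factors.
Monic irreducibles of degree 2 over GF(2): u^2 + u + 1.
None of them divide m (all give nonzero remainder).
No irreducible factor of degree ≤ 2 exists, so m is irreducible over GF(2).

Yes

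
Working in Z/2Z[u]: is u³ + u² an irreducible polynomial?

Write h(u) = u³ + u².
Check for roots in Z/2Z: h(0) = 0 → root; h(1) = 0 → root.
h(0) = 0, so (u) divides h(u); h is reducible.

No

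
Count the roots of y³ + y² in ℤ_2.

2

Write h(y) = y³ + y².
Evaluate at each of the 2 elements of ℤ_2:
h(0) = 0 → root; h(1) = 0 → root.
Roots: {0, 1}.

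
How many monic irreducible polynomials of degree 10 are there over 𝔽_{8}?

107370900

By the necklace-counting formula, N_8(10) = (1/10) Σ_{d|10} μ(10/d)·8^d.
Divisors of 10: 1, 2, 5, 10; μ(10/d) for each: 1, -1, -1, 1.
Σ = 8^1 − 8^2 − 8^5 + 8^10 = 1073709000.
N = 1073709000/10 = 107370900.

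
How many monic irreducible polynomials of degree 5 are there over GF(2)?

6

The number of monic irreducibles of degree 5 over GF(2) is (1/5)·Σ_{d∣5} μ(5/d) 2^d.
Divisors of 5: 1, 5; μ(5/d) for each: -1, 1.
Σ = − 2^1 + 2^5 = 30.
N = 30/5 = 6.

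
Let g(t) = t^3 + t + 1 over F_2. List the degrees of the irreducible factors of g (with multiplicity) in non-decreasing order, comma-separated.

3

Roots in F_2: g(0) = 1; g(1) = 1.
Complete factorization: g(t) = (t^3 + t + 1).
Factor degrees with multiplicity: 3 = 3.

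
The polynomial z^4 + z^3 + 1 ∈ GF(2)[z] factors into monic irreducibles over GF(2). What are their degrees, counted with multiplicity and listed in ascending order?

Write h(z) = z^4 + z^3 + 1.
Roots in GF(2): h(0) = 1; h(1) = 1.
Complete factorization: h(z) = (z^4 + z^3 + 1).
Factor degrees with multiplicity: 4 = 4.

4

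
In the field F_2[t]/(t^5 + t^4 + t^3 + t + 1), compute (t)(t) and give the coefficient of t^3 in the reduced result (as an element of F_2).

Multiply in F_2[t]: (t)·(t) = t^2.
Reduced: t^2.

0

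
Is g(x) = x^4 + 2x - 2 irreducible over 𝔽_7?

Yes

Check for roots in 𝔽_7: g(0) = 5; g(1) = 1; g(2) = 4; g(3) = 1; g(4) = 3; g(5) = 3; g(6) = 4.
No roots, so no linear factors.
Degree-2 irreducible divisors: test the 21 monic irreducibles of degree 2 over GF(7).
None of them divide g (all give nonzero remainder).
No irreducible factor of degree ≤ 2 exists, so g is irreducible over GF(7).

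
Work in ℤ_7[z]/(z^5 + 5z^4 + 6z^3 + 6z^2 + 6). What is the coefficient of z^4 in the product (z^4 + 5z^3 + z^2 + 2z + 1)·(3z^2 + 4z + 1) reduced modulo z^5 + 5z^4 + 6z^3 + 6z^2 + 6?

0

Multiply in ℤ_7[z]: (z^4 + 5z^3 + z^2 + 2z + 1)·(3z^2 + 4z + 1) = 3z^6 + 5z^5 + 3z^4 + z^3 + 5z^2 + 6z + 1.
Reduce using z^5 ≡ 2z^4 + z^3 + z^2 + 1 (mod z^5 + 5z^4 + 6z^3 + 6z^2 + 6).
Reduced: z^3 + 2z^2 + 2z + 5.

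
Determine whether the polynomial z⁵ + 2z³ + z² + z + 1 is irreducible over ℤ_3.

No

Write m(z) = z⁵ + 2z³ + z² + z + 1.
Check for roots in ℤ_3: m(0) = 1; m(1) = 0 → root; m(2) = 1.
m(1) = 0, so (z − 1) divides m(z); m is reducible.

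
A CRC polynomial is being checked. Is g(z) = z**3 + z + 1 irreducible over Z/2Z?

Check for roots in Z/2Z: g(0) = 1; g(1) = 1.
No roots. A degree-3 polynomial over a field with no linear factor is irreducible.

Yes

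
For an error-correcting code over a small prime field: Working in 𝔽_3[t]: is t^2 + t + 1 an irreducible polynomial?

Write h(t) = t^2 + t + 1.
Check for roots in 𝔽_3: h(0) = 1; h(1) = 0 → root; h(2) = 1.
h(1) = 0, so (t − 1) divides h(t); h is reducible.

No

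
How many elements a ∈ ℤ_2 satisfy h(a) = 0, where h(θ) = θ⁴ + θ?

2

Evaluate at each of the 2 elements of ℤ_2:
h(0) = 0 → root; h(1) = 0 → root.
Roots: {0, 1}.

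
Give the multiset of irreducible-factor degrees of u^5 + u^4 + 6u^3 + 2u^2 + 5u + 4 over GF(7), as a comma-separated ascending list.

Write g(u) = u^5 + u^4 + 6u^3 + 2u^2 + 5u + 4.
Complete factorization: g(u) = (u^5 + u^4 + 6u^3 + 2u^2 + 5u + 4).
Factor degrees with multiplicity: 5 = 5.

5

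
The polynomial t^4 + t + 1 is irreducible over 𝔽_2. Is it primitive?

Write f(t) = t^4 + t + 1.
|GF(2^4)^×| = 2^4 − 1 = 15. Prime factorization: 15 = 3·5.
f is primitive ⇔ t has order 15 in GF(2)[t]/(f), i.e. t^(15/q) ≠ 1 for each prime q | 15.
t^(5) mod f = t^2 + t.
t^(3) mod f = t^3.
None equal 1, so t has full order 15; f is primitive.

Yes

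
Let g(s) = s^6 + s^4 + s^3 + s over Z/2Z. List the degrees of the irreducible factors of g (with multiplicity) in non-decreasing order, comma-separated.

1, 1, 1, 1, 2

Roots in Z/2Z: g(0) = 0 → root; g(1) = 0 → root.
Linear factors from roots: (s), (s + 1).
Complete factorization: g(s) = (s)·(s + 1)^3·(s^2 + s + 1).
Factor degrees with multiplicity: 1 + 1 + 1 + 1 + 2 = 6.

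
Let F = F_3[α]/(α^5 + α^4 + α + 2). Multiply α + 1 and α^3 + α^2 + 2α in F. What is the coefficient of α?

Multiply in F_3[α]: (α + 1)·(α^3 + α^2 + 2α) = α^4 + 2α^3 + 2α.
Reduced: α^4 + 2α^3 + 2α.

2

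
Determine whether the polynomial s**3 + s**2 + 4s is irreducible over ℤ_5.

Write f(s) = s**3 + s**2 + 4s.
Check for roots in ℤ_5: f(0) = 0 → root; f(1) = 1; f(2) = 0 → root; f(3) = 3; f(4) = 1.
f(0) = 0, so (s) divides f(s); f is reducible.

No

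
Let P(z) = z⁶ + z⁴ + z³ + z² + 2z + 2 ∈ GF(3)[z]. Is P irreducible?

Yes

Check for roots in GF(3): P(0) = 2; P(1) = 2; P(2) = 2.
No roots, so no linear factors.
Monic irreducibles of degree 2 over GF(3): z² + 1, z² + z + 2, z² + 2z + 2.
None of them divide P (all give nonzero remainder).
Degree-3 irreducible divisors: test the 8 monic irreducibles of degree 3 over GF(3).
None of them divide P (all give nonzero remainder).
No irreducible factor of degree ≤ 3 exists, so P is irreducible over GF(3).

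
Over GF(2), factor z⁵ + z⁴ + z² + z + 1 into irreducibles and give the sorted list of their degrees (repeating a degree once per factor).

Write f(z) = z⁵ + z⁴ + z² + z + 1.
Roots in GF(2): f(0) = 1; f(1) = 1.
Complete factorization: f(z) = (z⁵ + z⁴ + z² + z + 1).
Factor degrees with multiplicity: 5 = 5.

5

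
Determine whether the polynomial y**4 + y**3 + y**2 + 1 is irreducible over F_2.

No

Write h(y) = y**4 + y**3 + y**2 + 1.
Check for roots in F_2: h(0) = 1; h(1) = 0 → root.
h(1) = 0, so (y − 1) divides h(y); h is reducible.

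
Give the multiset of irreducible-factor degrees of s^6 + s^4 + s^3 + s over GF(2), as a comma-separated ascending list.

1, 1, 1, 1, 2

Write g(s) = s^6 + s^4 + s^3 + s.
Roots in GF(2): g(0) = 0 → root; g(1) = 0 → root.
Linear factors from roots: (s), (s + 1).
Complete factorization: g(s) = (s)·(s + 1)^3·(s^2 + s + 1).
Factor degrees with multiplicity: 1 + 1 + 1 + 1 + 2 = 6.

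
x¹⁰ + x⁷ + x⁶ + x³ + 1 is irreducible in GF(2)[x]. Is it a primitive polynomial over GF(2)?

Write f(x) = x¹⁰ + x⁷ + x⁶ + x³ + 1.
|GF(2^10)^×| = 2^10 − 1 = 1023. Prime factorization: 1023 = 3·11·31.
f is primitive ⇔ x has order 1023 in GF(2)[x]/(f), i.e. x^(1023/q) ≠ 1 for each prime q | 1023.
x^(341) mod f = 1
x^(93) mod f = x⁸ + x⁷ + x⁶ + x⁵ + x⁴ + x².
x^(33) mod f = x⁹ + x⁷ + x⁶ + x⁵ + x⁴ + x + 1.
Since x^(341) = 1, the order of x divides 341 < 1023; not primitive.

No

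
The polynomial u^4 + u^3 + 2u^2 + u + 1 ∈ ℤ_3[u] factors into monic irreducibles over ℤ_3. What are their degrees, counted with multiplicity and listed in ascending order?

1, 1, 2

Write f(u) = u^4 + u^3 + 2u^2 + u + 1.
Roots in ℤ_3: f(0) = 1; f(1) = 0 → root; f(2) = 2.
Linear factors from roots: (u + 2).
Complete factorization: f(u) = (u + 2)^2·(u^2 + 1).
Factor degrees with multiplicity: 1 + 1 + 2 = 4.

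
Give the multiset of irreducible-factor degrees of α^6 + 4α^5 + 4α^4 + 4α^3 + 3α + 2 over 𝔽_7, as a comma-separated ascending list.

6

Write f(α) = α^6 + 4α^5 + 4α^4 + 4α^3 + 3α + 2.
Complete factorization: f(α) = (α^6 + 4α^5 + 4α^4 + 4α^3 + 3α + 2).
Factor degrees with multiplicity: 6 = 6.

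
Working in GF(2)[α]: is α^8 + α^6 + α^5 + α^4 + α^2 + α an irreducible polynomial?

Write P(α) = α^8 + α^6 + α^5 + α^4 + α^2 + α.
Check for roots in GF(2): P(0) = 0 → root; P(1) = 0 → root.
P(0) = 0, so (α) divides P(α); P is reducible.

No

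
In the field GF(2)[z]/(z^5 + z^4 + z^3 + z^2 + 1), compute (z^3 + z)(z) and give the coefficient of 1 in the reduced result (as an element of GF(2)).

0

Multiply in GF(2)[z]: (z^3 + z)·(z) = z^4 + z^2.
Reduced: z^4 + z^2.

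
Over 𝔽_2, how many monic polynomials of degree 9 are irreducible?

The number of monic irreducibles of degree 9 over GF(2) is (1/9)·Σ_{d∣9} μ(9/d) 2^d.
Divisors of 9: 1, 3, 9; μ(9/d) for each: 0, -1, 1.
Σ = − 2^3 + 2^9 = 504.
N = 504/9 = 56.

56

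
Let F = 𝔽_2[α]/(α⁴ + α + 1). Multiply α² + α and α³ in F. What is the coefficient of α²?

Multiply in 𝔽_2[α]: (α² + α)·(α³) = α⁵ + α⁴.
Reduce using α⁴ ≡ α + 1 (mod α⁴ + α + 1).
Reduced: α² + 1.

1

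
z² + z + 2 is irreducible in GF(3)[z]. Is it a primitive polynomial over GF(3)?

Yes

Write f(z) = z² + z + 2.
|GF(3^2)^×| = 3^2 − 1 = 8. Prime factorization: 8 = 2^3.
f is primitive ⇔ z has order 8 in GF(3)[z]/(f), i.e. z^(8/q) ≠ 1 for each prime q | 8.
z^(4) mod f = 2.
None equal 1, so z has full order 8; f is primitive.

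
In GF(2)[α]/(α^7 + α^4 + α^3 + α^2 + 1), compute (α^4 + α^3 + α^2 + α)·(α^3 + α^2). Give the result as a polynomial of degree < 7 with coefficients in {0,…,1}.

α^4 + α^2 + 1

Multiply in GF(2)[α]: (α^4 + α^3 + α^2 + α)·(α^3 + α^2) = α^7 + α^3.
Reduce using α^7 ≡ α^4 + α^3 + α^2 + 1 (mod α^7 + α^4 + α^3 + α^2 + 1).
Reduced: α^4 + α^2 + 1.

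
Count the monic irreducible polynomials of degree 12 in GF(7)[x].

1153430600

x^(7^12) − x is the product of all monic irreducibles of degree dividing 12; Möbius inversion gives N = (1/12) Σ μ(12/d)·7^d.
Divisors of 12: 1, 2, 3, 4, 6, 12; μ(12/d) for each: 0, 1, 0, -1, -1, 1.
Σ = 7^2 − 7^4 − 7^6 + 7^12 = 13841167200.
N = 13841167200/12 = 1153430600.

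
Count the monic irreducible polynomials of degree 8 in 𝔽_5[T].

By the necklace-counting formula, N_5(8) = (1/8) Σ_{d|8} μ(8/d)·5^d.
Divisors of 8: 1, 2, 4, 8; μ(8/d) for each: 0, 0, -1, 1.
Σ = − 5^4 + 5^8 = 390000.
N = 390000/8 = 48750.

48750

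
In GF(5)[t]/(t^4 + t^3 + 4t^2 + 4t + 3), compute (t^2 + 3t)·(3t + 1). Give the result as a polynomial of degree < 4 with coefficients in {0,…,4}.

Multiply in GF(5)[t]: (t^2 + 3t)·(3t + 1) = 3t^3 + 3t.
Reduced: 3t^3 + 3t.

3t^3 + 3t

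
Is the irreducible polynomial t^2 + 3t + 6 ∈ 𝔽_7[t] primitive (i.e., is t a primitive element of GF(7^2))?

No

Write f(t) = t^2 + 3t + 6.
|GF(7^2)^×| = 7^2 − 1 = 48. Prime factorization: 48 = 2^4·3.
f is primitive ⇔ t has order 48 in GF(7)[t]/(f), i.e. t^(48/q) ≠ 1 for each prime q | 48.
t^(24) mod f = 6.
t^(16) mod f = 1
Since t^(16) = 1, the order of t divides 16 < 48; not primitive.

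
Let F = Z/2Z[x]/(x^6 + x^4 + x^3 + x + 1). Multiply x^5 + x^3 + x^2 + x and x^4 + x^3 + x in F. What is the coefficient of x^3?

0

Multiply in Z/2Z[x]: (x^5 + x^3 + x^2 + x)·(x^4 + x^3 + x) = x^9 + x^8 + x^7 + x^6 + x^3 + x^2.
Reduce using x^6 ≡ x^4 + x^3 + x + 1 (mod x^6 + x^4 + x^3 + x + 1).
Reduced: x^5 + x + 1.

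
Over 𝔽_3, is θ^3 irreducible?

Write m(θ) = θ^3.
Check for roots in 𝔽_3: m(0) = 0 → root; m(1) = 1; m(2) = 2.
m(0) = 0, so (θ) divides m(θ); m is reducible.

No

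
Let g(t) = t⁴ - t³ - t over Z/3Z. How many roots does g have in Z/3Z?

Evaluate at each of the 3 elements of Z/3Z:
g(0) = 0 → root; g(1) = 2; g(2) = 0 → root.
Roots: {0, 2}.

2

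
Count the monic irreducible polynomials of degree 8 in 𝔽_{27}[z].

Gauss's count: N_{27}(8) = (1/8) Σ_{d|8} μ(8/d)·27^d.
Divisors of 8: 1, 2, 4, 8; μ(8/d) for each: 0, 0, -1, 1.
Σ = − 27^4 + 27^8 = 282429005040.
N = 282429005040/8 = 35303625630.

35303625630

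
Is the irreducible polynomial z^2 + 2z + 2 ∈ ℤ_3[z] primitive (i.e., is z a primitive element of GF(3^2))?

Write f(z) = z^2 + 2z + 2.
|GF(3^2)^×| = 3^2 − 1 = 8. Prime factorization: 8 = 2^3.
f is primitive ⇔ z has order 8 in GF(3)[z]/(f), i.e. z^(8/q) ≠ 1 for each prime q | 8.
z^(4) mod f = 2.
None equal 1, so z has full order 8; f is primitive.

Yes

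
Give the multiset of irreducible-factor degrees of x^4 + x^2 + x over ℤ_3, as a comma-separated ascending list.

Write f(x) = x^4 + x^2 + x.
Roots in ℤ_3: f(0) = 0 → root; f(1) = 0 → root; f(2) = 1.
Linear factors from roots: (x), (x + 2).
Complete factorization: f(x) = (x)·(x + 2)·(x^2 + x + 2).
Factor degrees with multiplicity: 1 + 1 + 2 = 4.

1, 1, 2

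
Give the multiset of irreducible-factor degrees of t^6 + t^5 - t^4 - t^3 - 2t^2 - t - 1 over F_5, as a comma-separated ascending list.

6

Write h(t) = t^6 + t^5 - t^4 - t^3 - 2t^2 - t - 1.
Roots in F_5: h(0) = 4; h(1) = 1; h(2) = 1; h(3) = 2; h(4) = 3.
Complete factorization: h(t) = (t^6 + t^5 - t^4 - t^3 - 2t^2 - t - 1).
Factor degrees with multiplicity: 6 = 6.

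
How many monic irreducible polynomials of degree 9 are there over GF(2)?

56

Gauss's count: N_{2}(9) = (1/9) Σ_{d|9} μ(9/d)·2^d.
Divisors of 9: 1, 3, 9; μ(9/d) for each: 0, -1, 1.
Σ = − 2^3 + 2^9 = 504.
N = 504/9 = 56.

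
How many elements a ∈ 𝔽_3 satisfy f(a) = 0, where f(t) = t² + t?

2

Evaluate at each of the 3 elements of 𝔽_3:
f(0) = 0 → root; f(1) = 2; f(2) = 0 → root.
Roots: {0, 2}.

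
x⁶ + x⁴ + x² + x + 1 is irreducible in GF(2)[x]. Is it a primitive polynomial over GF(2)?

Write f(x) = x⁶ + x⁴ + x² + x + 1.
|GF(2^6)^×| = 2^6 − 1 = 63. Prime factorization: 63 = 3^2·7.
f is primitive ⇔ x has order 63 in GF(2)[x]/(f), i.e. x^(63/q) ≠ 1 for each prime q | 63.
x^(21) mod f = 1
x^(9) mod f = x⁴ + x² + x.
Since x^(21) = 1, the order of x divides 21 < 63; not primitive.

No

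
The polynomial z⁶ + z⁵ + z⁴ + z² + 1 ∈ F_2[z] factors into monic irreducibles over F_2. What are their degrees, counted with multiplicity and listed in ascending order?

Write f(z) = z⁶ + z⁵ + z⁴ + z² + 1.
Roots in F_2: f(0) = 1; f(1) = 1.
Complete factorization: f(z) = (z⁶ + z⁵ + z⁴ + z² + 1).
Factor degrees with multiplicity: 6 = 6.

6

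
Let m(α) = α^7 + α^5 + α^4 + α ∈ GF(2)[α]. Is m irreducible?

Check for roots in GF(2): m(0) = 0 → root; m(1) = 0 → root.
m(0) = 0, so (α) divides m(α); m is reducible.

No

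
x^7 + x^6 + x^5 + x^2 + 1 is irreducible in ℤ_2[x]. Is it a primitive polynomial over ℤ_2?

Yes

Write f(x) = x^7 + x^6 + x^5 + x^2 + 1.
|GF(2^7)^×| = 2^7 − 1 = 127. Prime factorization: 127 = 127.
f is primitive ⇔ x has order 127 in GF(2)[x]/(f), i.e. x^(127/q) ≠ 1 for each prime q | 127.
x^(1) mod f = x.
None equal 1, so x has full order 127; f is primitive.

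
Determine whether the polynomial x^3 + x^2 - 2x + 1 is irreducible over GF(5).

Yes

Write P(x) = x^3 + x^2 - 2x + 1.
Check for roots in GF(5): P(0) = 1; P(1) = 1; P(2) = 4; P(3) = 1; P(4) = 3.
No roots. A degree-3 polynomial over a field with no linear factor is irreducible.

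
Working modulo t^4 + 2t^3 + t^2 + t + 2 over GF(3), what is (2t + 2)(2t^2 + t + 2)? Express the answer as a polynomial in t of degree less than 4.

t^3 + 1

Multiply in GF(3)[t]: (2t + 2)·(2t^2 + t + 2) = t^3 + 1.
Reduced: t^3 + 1.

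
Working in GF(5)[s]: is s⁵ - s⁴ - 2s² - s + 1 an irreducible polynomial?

Write h(s) = s⁵ - s⁴ - 2s² - s + 1.
Check for roots in GF(5): h(0) = 1; h(1) = 3; h(2) = 2; h(3) = 2; h(4) = 3.
No roots, so no linear factors.
Degree-2 irreducible divisors: test the 10 monic irreducibles of degree 2 over GF(5).
None of them divide h (all give nonzero remainder).
No irreducible factor of degree ≤ 2 exists, so h is irreducible over GF(5).

Yes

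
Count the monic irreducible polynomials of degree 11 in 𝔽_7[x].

179756976

Gauss's count: N_{7}(11) = (1/11) Σ_{d|11} μ(11/d)·7^d.
Divisors of 11: 1, 11; μ(11/d) for each: -1, 1.
Σ = − 7^1 + 7^11 = 1977326736.
N = 1977326736/11 = 179756976.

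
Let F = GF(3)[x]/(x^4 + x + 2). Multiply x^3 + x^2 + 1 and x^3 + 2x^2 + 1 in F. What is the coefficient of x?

1

Multiply in GF(3)[x]: (x^3 + x^2 + 1)·(x^3 + 2x^2 + 1) = x^6 + 2x^4 + 2x^3 + 1.
Reduce using x^4 ≡ 2x + 1 (mod x^4 + x + 2).
Reduced: x^3 + x^2 + x.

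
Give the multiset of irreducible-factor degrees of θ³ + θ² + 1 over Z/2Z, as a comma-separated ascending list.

Write g(θ) = θ³ + θ² + 1.
Roots in Z/2Z: g(0) = 1; g(1) = 1.
Complete factorization: g(θ) = (θ³ + θ² + 1).
Factor degrees with multiplicity: 3 = 3.

3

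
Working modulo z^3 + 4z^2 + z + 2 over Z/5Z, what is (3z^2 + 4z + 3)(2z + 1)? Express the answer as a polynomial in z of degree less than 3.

Multiply in Z/5Z[z]: (3z^2 + 4z + 3)·(2z + 1) = z^3 + z^2 + 3.
Reduce using z^3 ≡ z^2 + 4z + 3 (mod z^3 + 4z^2 + z + 2).
Reduced: 2z^2 + 4z + 1.

2z^2 + 4z + 1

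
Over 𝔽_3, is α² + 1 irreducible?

Yes

Write g(α) = α² + 1.
Check for roots in 𝔽_3: g(0) = 1; g(1) = 2; g(2) = 2.
No roots. A degree-2 polynomial over a field with no linear factor is irreducible.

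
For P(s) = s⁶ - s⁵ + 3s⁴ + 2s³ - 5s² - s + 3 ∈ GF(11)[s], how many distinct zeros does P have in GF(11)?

Evaluate at each of the 11 elements of GF(11):
P(0) = 3; P(1) = 2; P(2) = 0 → root; P(3) = 1; P(4) = 4; P(5) = 0 → root; P(6) = 7; P(7) = 0 → root; P(8) = 0 → root; P(9) = 3; P(10) = 2.
Roots: {2, 5, 7, 8}.

4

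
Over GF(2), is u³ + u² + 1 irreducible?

Yes

Write P(u) = u³ + u² + 1.
Check for roots in GF(2): P(0) = 1; P(1) = 1.
No roots. A degree-3 polynomial over a field with no linear factor is irreducible.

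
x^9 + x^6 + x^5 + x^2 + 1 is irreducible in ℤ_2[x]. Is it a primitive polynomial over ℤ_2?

No

Write f(x) = x^9 + x^6 + x^5 + x^2 + 1.
|GF(2^9)^×| = 2^9 − 1 = 511. Prime factorization: 511 = 7·73.
f is primitive ⇔ x has order 511 in GF(2)[x]/(f), i.e. x^(511/q) ≠ 1 for each prime q | 511.
x^(73) mod f = 1
x^(7) mod f = x^7.
Since x^(73) = 1, the order of x divides 73 < 511; not primitive.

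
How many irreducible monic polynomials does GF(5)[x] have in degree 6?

2580

By the necklace-counting formula, N_5(6) = (1/6) Σ_{d|6} μ(6/d)·5^d.
Divisors of 6: 1, 2, 3, 6; μ(6/d) for each: 1, -1, -1, 1.
Σ = 5^1 − 5^2 − 5^3 + 5^6 = 15480.
N = 15480/6 = 2580.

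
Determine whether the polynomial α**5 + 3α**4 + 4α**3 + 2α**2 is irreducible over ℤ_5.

Write P(α) = α**5 + 3α**4 + 4α**3 + 2α**2.
Check for roots in ℤ_5: P(0) = 0 → root; P(1) = 0 → root; P(2) = 0 → root; P(3) = 2; P(4) = 0 → root.
P(0) = 0, so (α) divides P(α); P is reducible.

No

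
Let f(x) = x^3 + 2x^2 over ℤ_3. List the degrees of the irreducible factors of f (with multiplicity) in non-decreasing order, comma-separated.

Roots in ℤ_3: f(0) = 0 → root; f(1) = 0 → root; f(2) = 1.
Linear factors from roots: (x), (x + 2).
Complete factorization: f(x) = (x + 2)·(x)^2.
Factor degrees with multiplicity: 1 + 1 + 1 = 3.

1, 1, 1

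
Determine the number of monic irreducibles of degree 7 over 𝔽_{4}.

2340

By the necklace-counting formula, N_4(7) = (1/7) Σ_{d|7} μ(7/d)·4^d.
Divisors of 7: 1, 7; μ(7/d) for each: -1, 1.
Σ = − 4^1 + 4^7 = 16380.
N = 16380/7 = 2340.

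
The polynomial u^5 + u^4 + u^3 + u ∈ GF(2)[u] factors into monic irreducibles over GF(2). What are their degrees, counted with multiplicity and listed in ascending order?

Write h(u) = u^5 + u^4 + u^3 + u.
Roots in GF(2): h(0) = 0 → root; h(1) = 0 → root.
Linear factors from roots: (u), (u + 1).
Complete factorization: h(u) = (u)·(u + 1)·(u^3 + u + 1).
Factor degrees with multiplicity: 1 + 1 + 3 = 5.

1, 1, 3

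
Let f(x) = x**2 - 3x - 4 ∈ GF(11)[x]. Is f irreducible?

No

Check each element of GF(11) for a root: f(0)=7, f(1)=5, f(2)=5, f(3)=7, f(4)=0, f(5)=6, f(6)=3, f(7)=2, f(8)=3, f(9)=6, f(10)=0.
f(4) = 0, so (x − 4) divides f(x); f is reducible.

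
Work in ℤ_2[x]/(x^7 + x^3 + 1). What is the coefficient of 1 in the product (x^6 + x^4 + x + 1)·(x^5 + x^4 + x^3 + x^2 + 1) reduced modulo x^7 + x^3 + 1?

Multiply in ℤ_2[x]: (x^6 + x^4 + x + 1)·(x^5 + x^4 + x^3 + x^2 + 1) = x^11 + x^10 + x^7 + x^6 + x^4 + x^2 + x + 1.
Reduce using x^7 ≡ x^3 + 1 (mod x^7 + x^3 + 1).
Reduced: x^3 + x^2 + x + 1.

1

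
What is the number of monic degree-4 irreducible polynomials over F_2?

x^(2^4) − x is the product of all monic irreducibles of degree dividing 4; Möbius inversion gives N = (1/4) Σ μ(4/d)·2^d.
Divisors of 4: 1, 2, 4; μ(4/d) for each: 0, -1, 1.
Σ = − 2^2 + 2^4 = 12.
N = 12/4 = 3.

3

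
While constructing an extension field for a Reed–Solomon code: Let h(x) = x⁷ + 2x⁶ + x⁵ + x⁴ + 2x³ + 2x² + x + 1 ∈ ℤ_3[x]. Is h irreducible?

Check for roots in ℤ_3: h(0) = 1; h(1) = 2; h(2) = 1.
No roots, so no linear factors.
Monic irreducibles of degree 2 over GF(3): x² + 1, x² + x + 2, x² + 2x + 2.
None of them divide h (all give nonzero remainder).
Degree-3 irreducible divisors: test the 8 monic irreducibles of degree 3 over GF(3).
None of them divide h (all give nonzero remainder).
No irreducible factor of degree ≤ 3 exists, so h is irreducible over GF(3).

Yes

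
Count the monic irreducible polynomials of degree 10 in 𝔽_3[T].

Gauss's count: N_{3}(10) = (1/10) Σ_{d|10} μ(10/d)·3^d.
Divisors of 10: 1, 2, 5, 10; μ(10/d) for each: 1, -1, -1, 1.
Σ = 3^1 − 3^2 − 3^5 + 3^10 = 58800.
N = 58800/10 = 5880.

5880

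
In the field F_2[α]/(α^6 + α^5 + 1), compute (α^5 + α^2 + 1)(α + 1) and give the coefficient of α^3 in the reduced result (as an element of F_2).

1

Multiply in F_2[α]: (α^5 + α^2 + 1)·(α + 1) = α^6 + α^5 + α^3 + α^2 + α + 1.
Reduce using α^6 ≡ α^5 + 1 (mod α^6 + α^5 + 1).
Reduced: α^3 + α^2 + α.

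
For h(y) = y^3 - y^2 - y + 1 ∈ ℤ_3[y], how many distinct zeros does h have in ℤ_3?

Evaluate at each of the 3 elements of ℤ_3:
h(0) = 1; h(1) = 0 → root; h(2) = 0 → root.
Roots: {1, 2}.

2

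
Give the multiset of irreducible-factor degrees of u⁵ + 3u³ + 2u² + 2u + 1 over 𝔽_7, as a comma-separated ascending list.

Write f(u) = u⁵ + 3u³ + 2u² + 2u + 1.
Complete factorization: f(u) = (u² + 3u + 5)·(u³ + 4u² + 3).
Factor degrees with multiplicity: 2 + 3 = 5.

2, 3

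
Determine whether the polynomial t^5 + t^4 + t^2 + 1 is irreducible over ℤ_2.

No

Write f(t) = t^5 + t^4 + t^2 + 1.
Check for roots in ℤ_2: f(0) = 1; f(1) = 0 → root.
f(1) = 0, so (t − 1) divides f(t); f is reducible.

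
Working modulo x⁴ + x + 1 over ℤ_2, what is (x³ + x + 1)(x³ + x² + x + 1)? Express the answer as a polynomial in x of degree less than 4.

x + 1

Multiply in ℤ_2[x]: (x³ + x + 1)·(x³ + x² + x + 1) = x⁶ + x⁵ + x³ + 1.
Reduce using x⁴ ≡ x + 1 (mod x⁴ + x + 1).
Reduced: x + 1.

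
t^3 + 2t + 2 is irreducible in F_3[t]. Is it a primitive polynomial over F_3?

Write f(t) = t^3 + 2t + 2.
|GF(3^3)^×| = 3^3 − 1 = 26. Prime factorization: 26 = 2·13.
f is primitive ⇔ t has order 26 in GF(3)[t]/(f), i.e. t^(26/q) ≠ 1 for each prime q | 26.
t^(13) mod f = 1
t^(2) mod f = t^2.
Since t^(13) = 1, the order of t divides 13 < 26; not primitive.

No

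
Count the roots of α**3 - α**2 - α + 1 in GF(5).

2

Write h(α) = α**3 - α**2 - α + 1.
Evaluate at each of the 5 elements of GF(5):
h(0) = 1; h(1) = 0 → root; h(2) = 3; h(3) = 1; h(4) = 0 → root.
Roots: {1, 4}.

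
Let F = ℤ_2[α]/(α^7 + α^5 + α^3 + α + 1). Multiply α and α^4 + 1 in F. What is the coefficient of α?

1

Multiply in ℤ_2[α]: (α)·(α^4 + 1) = α^5 + α.
Reduced: α^5 + α.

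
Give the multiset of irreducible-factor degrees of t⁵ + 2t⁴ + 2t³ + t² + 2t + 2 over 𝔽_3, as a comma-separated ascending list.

Write h(t) = t⁵ + 2t⁴ + 2t³ + t² + 2t + 2.
Roots in 𝔽_3: h(0) = 2; h(1) = 1; h(2) = 0 → root.
Linear factors from roots: (t + 1).
Complete factorization: h(t) = (t + 1)^3·(t² + 2t + 2).
Factor degrees with multiplicity: 1 + 1 + 1 + 2 = 5.

1, 1, 1, 2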